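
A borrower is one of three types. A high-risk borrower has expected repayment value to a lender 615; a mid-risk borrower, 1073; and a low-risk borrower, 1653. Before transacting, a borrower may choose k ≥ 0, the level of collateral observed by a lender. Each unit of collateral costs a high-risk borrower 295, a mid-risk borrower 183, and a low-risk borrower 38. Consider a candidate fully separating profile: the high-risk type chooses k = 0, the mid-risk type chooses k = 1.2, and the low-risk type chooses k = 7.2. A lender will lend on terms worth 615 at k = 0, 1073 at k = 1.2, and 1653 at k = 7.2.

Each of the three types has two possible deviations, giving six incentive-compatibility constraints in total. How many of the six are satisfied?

5

High-risk (own payoff 615): to k=1.2 gives 1073 − 295×1.2 = 719 → profitable ✗; to k=7.2 gives 1653 − 295×7.2 = -471 → no gain ✓.
Low-risk (own payoff 1653 − 38×7.2 = 1379.4): to k=0 gives 615 → no gain ✓; to k=1.2 gives 1073 − 38×1.2 = 1027.4 → no gain ✓.
Mid-risk (own payoff 1073 − 183×1.2 = 853.4): to k=0 gives 615 → no gain ✓; to k=7.2 gives 1653 − 183×7.2 = 335.4 → no gain ✓.
5 of the 6 constraints hold; not an equilibrium.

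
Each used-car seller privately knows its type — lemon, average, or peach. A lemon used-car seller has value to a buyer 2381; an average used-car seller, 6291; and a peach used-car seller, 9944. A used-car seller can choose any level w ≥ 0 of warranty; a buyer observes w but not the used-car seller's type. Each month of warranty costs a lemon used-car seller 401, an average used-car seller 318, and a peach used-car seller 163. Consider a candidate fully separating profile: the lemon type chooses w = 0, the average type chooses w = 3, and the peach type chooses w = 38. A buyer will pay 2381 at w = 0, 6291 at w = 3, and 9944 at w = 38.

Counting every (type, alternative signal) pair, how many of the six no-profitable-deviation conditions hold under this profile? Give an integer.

Average (own payoff 6291 − 318×3 = 5337): to w=0 gives 2381 → no gain ✓; to w=38 gives 9944 − 318×38 = -2140 → no gain ✓.
Peach (own payoff 9944 − 163×38 = 3750): to w=0 gives 2381 → no gain ✓; to w=3 gives 6291 − 163×3 = 5802 → profitable ✗.
Lemon (own payoff 2381): to w=3 gives 6291 − 401×3 = 5088 → profitable ✗; to w=38 gives 9944 − 401×38 = -5294 → no gain ✓.
4 of the 6 constraints hold; not an equilibrium.

4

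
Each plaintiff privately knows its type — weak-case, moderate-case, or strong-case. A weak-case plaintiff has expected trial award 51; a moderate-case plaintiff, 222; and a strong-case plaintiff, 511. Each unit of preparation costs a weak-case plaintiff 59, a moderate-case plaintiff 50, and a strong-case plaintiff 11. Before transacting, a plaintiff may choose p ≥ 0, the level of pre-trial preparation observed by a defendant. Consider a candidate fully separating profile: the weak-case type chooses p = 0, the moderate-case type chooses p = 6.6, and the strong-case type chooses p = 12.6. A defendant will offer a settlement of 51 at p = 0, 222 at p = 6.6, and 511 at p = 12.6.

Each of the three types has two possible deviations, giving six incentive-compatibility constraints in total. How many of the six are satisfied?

Strong-case (own payoff 511 − 11×12.6 = 372.4): to p=0 gives 51 → no gain ✓; to p=6.6 gives 222 − 11×6.6 = 149.4 → no gain ✓.
Moderate-case (own payoff 222 − 50×6.6 = -108): to p=0 gives 51 → profitable ✗; to p=12.6 gives 511 − 50×12.6 = -119 → no gain ✓.
Weak-case (own payoff 51): to p=6.6 gives 222 − 59×6.6 = -167.4 → no gain ✓; to p=12.6 gives 511 − 59×12.6 = -232.4 → no gain ✓.
5 of the 6 constraints hold; not an equilibrium.

5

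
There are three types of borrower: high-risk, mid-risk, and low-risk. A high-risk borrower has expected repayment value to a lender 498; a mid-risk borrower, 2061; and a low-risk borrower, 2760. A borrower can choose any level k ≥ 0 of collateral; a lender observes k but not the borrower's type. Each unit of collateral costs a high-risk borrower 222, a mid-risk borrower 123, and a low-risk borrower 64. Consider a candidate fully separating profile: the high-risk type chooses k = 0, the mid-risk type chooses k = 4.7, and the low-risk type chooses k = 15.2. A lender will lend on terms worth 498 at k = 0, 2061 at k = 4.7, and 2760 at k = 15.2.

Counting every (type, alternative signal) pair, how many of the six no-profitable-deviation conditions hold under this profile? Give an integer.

Mid-risk (own payoff 2061 − 123×4.7 = 1482.9): to k=0 gives 498 → no gain ✓; to k=15.2 gives 2760 − 123×15.2 = 890.4 → no gain ✓.
High-risk (own payoff 498): to k=4.7 gives 2061 − 222×4.7 = 1017.6 → profitable ✗; to k=15.2 gives 2760 − 222×15.2 = -614.4 → no gain ✓.
Low-risk (own payoff 2760 − 64×15.2 = 1787.2): to k=0 gives 498 → no gain ✓; to k=4.7 gives 2061 − 64×4.7 = 1760.2 → no gain ✓.
5 of the 6 constraints hold; not an equilibrium.

5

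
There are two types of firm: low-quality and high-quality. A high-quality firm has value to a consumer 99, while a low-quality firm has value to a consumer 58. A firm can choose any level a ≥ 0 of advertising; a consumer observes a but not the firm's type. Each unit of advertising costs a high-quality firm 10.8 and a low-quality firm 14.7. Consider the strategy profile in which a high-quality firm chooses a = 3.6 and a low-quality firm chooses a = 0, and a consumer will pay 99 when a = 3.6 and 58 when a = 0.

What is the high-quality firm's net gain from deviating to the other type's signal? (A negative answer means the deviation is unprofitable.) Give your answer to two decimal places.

Playing a = 3.6 the high-quality firm receives 99 − 10.8 × 3.6 = 60.12.
Deviating to a = 0 yields 58 instead.
Gain from deviating: 58 − 60.12 = -2.12.
The gain is negative, so the high-quality type's incentive-compatibility constraint is satisfied.

-2.12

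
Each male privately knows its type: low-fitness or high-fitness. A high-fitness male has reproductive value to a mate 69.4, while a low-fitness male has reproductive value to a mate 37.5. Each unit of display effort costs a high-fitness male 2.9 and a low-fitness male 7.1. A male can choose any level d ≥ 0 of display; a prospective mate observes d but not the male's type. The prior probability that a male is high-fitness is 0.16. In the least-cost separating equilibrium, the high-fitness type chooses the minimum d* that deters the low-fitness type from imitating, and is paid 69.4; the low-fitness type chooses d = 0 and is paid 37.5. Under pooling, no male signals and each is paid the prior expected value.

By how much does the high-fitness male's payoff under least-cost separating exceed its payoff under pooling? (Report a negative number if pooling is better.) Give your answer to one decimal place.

Least-cost separating signal: d* solves 37.5 = 69.4 − 7.1·d*, so d* = (69.4 − 37.5)/7.1 ≈ 4.4930.
High-fitness type's separating payoff: 69.4 − 2.9 × d* = 69.4 − 2.9 × (69.4 − 37.5)/7.1 = 69.4 − 92.51/7.1 ≈ 56.370.
Pooling payoff: 0.16 × 69.4 + 0.84 × 37.5 = 42.604.
Difference: 56.370 − 42.604 = 13.766, i.e. 13.8 to one decimal place.
The high-fitness type prefers to separate.

13.8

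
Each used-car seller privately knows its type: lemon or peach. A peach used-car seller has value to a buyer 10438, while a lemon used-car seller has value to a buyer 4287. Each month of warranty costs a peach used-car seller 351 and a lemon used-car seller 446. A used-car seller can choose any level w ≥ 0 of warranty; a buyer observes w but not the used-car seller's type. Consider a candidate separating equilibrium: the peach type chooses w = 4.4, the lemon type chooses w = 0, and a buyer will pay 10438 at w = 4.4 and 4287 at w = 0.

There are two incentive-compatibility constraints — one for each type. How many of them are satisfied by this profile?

1

Peach type: signal → 10438 − 351 × 4.4 = 8893.6; deviate to 0 → 4287. IC holds (8893.6 ≥ 4287).
Lemon type: stay at 0 → 4287; mimic → 10438 − 446 × 4.4 = 8475.6. IC fails (4287 < 8475.6).
1 of 2 constraints hold, so this profile is not an equilibrium.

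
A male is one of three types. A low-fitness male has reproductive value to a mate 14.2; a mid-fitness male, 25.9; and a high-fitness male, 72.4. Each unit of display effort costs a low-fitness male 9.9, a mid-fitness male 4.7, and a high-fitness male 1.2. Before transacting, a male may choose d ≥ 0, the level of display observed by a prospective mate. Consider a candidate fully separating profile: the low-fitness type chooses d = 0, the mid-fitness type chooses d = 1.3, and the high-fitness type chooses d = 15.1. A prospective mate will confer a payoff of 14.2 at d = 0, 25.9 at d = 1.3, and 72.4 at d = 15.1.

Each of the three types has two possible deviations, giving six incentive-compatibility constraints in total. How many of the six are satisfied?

Mid-fitness (own payoff 25.9 − 4.7×1.3 = 19.79): to d=0 gives 14.2 → no gain ✓; to d=15.1 gives 72.4 − 4.7×15.1 = 1.43 → no gain ✓.
High-fitness (own payoff 72.4 − 1.2×15.1 = 54.28): to d=0 gives 14.2 → no gain ✓; to d=1.3 gives 25.9 − 1.2×1.3 = 24.34 → no gain ✓.
Low-fitness (own payoff 14.2): to d=1.3 gives 25.9 − 9.9×1.3 = 13.03 → no gain ✓; to d=15.1 gives 72.4 − 9.9×15.1 = -77.09 → no gain ✓.
6 of the 6 constraints hold; this profile is a separating equilibrium.

6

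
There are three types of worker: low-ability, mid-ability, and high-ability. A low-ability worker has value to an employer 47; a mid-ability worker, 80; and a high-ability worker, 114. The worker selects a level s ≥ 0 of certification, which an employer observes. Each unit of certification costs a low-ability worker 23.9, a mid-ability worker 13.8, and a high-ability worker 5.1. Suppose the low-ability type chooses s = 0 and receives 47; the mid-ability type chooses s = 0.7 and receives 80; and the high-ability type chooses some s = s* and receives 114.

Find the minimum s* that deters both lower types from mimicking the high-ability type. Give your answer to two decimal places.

Low-ability type (on-path payoff 47) won't mimic when 47 ≥ 114 − 23.9·s*, i.e. s* ≥ 2.80.
Mid-ability type (on-path payoff 80 − 13.8×0.7 = 70.34) won't mimic when 70.34 ≥ 114 − 13.8·s*, i.e. s* ≥ 3.16.
Both must hold, so s* = max(2.80, 3.16) = 3.16. The mid-ability type's constraint binds.

3.16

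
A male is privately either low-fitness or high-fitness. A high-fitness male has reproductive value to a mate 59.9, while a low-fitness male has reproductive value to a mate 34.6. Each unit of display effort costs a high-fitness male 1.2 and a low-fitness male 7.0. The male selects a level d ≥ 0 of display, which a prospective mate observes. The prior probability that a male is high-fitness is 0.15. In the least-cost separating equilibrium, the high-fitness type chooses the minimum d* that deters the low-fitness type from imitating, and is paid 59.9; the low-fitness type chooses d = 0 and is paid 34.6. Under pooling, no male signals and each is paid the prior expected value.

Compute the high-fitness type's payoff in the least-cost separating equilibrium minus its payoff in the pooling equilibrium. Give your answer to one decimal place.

17.2

Least-cost separating signal: d* solves 34.6 = 59.9 − 7.0·d*, so d* = (59.9 − 34.6)/7.0 ≈ 3.6143.
High-fitness type's separating payoff: 59.9 − 1.2 × d* = 59.9 − 1.2 × (59.9 − 34.6)/7.0 = 59.9 − 30.36/7.0 ≈ 55.563.
Pooling payoff: 0.15 × 59.9 + 0.85 × 34.6 = 38.395.
Difference: 55.563 − 38.395 = 17.168, i.e. 17.2 to one decimal place.
The high-fitness type prefers to separate.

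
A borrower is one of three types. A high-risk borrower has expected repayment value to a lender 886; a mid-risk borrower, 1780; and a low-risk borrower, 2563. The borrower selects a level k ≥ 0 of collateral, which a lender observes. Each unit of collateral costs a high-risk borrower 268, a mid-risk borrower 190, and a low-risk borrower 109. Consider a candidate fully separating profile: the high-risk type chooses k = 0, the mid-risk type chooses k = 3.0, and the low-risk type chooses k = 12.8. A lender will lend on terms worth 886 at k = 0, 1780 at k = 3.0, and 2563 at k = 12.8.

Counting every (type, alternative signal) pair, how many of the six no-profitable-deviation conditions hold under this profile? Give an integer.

High-risk (own payoff 886): to k=3.0 gives 1780 − 268×3.0 = 976 → profitable ✗; to k=12.8 gives 2563 − 268×12.8 = -867.4 → no gain ✓.
Mid-risk (own payoff 1780 − 190×3.0 = 1210): to k=0 gives 886 → no gain ✓; to k=12.8 gives 2563 − 190×12.8 = 131 → no gain ✓.
Low-risk (own payoff 2563 − 109×12.8 = 1167.8): to k=0 gives 886 → no gain ✓; to k=3.0 gives 1780 − 109×3.0 = 1453 → profitable ✗.
4 of the 6 constraints hold; not an equilibrium.

4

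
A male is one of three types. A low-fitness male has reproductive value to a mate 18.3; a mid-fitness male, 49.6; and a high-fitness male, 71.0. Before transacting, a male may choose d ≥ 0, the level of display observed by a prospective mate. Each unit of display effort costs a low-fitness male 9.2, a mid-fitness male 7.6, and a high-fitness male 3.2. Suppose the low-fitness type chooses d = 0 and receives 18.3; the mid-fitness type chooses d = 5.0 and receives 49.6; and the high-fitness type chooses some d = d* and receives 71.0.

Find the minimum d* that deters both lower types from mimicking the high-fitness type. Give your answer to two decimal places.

7.82

Low-fitness type (on-path payoff 18.3) won't mimic when 18.3 ≥ 71.0 − 9.2·d*, i.e. d* ≥ 5.73.
Mid-fitness type (on-path payoff 49.6 − 7.6×5.0 = 11.6) won't mimic when 11.6 ≥ 71.0 − 7.6·d*, i.e. d* ≥ 7.82.
Both must hold, so d* = max(5.73, 7.82) = 7.82. The mid-fitness type's constraint binds.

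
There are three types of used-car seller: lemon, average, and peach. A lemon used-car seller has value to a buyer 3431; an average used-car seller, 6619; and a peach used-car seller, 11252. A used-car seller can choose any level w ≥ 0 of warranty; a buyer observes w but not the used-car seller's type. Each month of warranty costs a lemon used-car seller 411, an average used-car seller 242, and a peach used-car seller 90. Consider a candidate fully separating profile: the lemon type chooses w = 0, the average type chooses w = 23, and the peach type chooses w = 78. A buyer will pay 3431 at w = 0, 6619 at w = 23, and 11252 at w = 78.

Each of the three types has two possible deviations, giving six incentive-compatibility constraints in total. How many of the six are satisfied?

Peach (own payoff 11252 − 90×78 = 4232): to w=0 gives 3431 → no gain ✓; to w=23 gives 6619 − 90×23 = 4549 → profitable ✗.
Average (own payoff 6619 − 242×23 = 1053): to w=0 gives 3431 → profitable ✗; to w=78 gives 11252 − 242×78 = -7624 → no gain ✓.
Lemon (own payoff 3431): to w=23 gives 6619 − 411×23 = -2834 → no gain ✓; to w=78 gives 11252 − 411×78 = -20806 → no gain ✓.
4 of the 6 constraints hold; not an equilibrium.

4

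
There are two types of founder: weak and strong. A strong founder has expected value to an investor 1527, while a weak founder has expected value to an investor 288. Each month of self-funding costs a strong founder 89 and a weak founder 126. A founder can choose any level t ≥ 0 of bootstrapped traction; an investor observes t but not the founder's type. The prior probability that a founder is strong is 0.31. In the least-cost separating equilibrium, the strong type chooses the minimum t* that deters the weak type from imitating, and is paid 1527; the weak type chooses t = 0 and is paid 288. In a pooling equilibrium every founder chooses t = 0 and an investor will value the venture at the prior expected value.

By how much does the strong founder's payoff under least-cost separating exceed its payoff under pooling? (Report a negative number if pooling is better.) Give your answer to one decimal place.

-20.3

Least-cost separating signal: t* solves 288 = 1527 − 126·t*, so t* = (1527 − 288)/126 ≈ 9.8333.
Strong type's separating payoff: 1527 − 89 × t* = 1527 − 89 × (1527 − 288)/126 = 1527 − 110271/126 ≈ 651.833.
Pooling payoff: 0.31 × 1527 + 0.69 × 288 = 672.09.
Difference: 651.833 − 672.09 = -20.257, i.e. -20.3 to one decimal place.
The strong type would prefer the pooling outcome.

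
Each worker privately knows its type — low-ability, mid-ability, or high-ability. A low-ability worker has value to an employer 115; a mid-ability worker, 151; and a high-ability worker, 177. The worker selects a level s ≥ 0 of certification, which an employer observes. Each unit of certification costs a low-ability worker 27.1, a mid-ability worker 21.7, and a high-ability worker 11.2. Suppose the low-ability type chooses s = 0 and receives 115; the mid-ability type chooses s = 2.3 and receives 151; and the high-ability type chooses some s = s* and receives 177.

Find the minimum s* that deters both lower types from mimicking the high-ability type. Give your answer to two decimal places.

3.50

Mid-ability type (on-path payoff 151 − 21.7×2.3 = 101.09) won't mimic when 101.09 ≥ 177 − 21.7·s*, i.e. s* ≥ 3.50.
Low-ability type (on-path payoff 115) won't mimic when 115 ≥ 177 − 27.1·s*, i.e. s* ≥ 2.29.
Both must hold, so s* = max(2.29, 3.50) = 3.50. The mid-ability type's constraint binds.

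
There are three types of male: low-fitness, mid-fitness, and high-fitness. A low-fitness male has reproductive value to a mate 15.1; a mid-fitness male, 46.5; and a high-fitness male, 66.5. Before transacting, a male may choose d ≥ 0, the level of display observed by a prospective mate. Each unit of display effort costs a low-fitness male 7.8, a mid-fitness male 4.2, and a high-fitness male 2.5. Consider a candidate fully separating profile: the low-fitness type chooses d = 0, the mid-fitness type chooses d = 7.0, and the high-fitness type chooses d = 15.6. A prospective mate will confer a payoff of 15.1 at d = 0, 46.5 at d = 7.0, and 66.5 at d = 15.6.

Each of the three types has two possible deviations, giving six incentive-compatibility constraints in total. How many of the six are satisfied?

Low-fitness (own payoff 15.1): to d=7.0 gives 46.5 − 7.8×7.0 = -8.1 → no gain ✓; to d=15.6 gives 66.5 − 7.8×15.6 = -55.18 → no gain ✓.
Mid-fitness (own payoff 46.5 − 4.2×7.0 = 17.1): to d=0 gives 15.1 → no gain ✓; to d=15.6 gives 66.5 − 4.2×15.6 = 0.98 → no gain ✓.
High-fitness (own payoff 66.5 − 2.5×15.6 = 27.5): to d=0 gives 15.1 → no gain ✓; to d=7.0 gives 46.5 − 2.5×7.0 = 29 → profitable ✗.
5 of the 6 constraints hold; not an equilibrium.

5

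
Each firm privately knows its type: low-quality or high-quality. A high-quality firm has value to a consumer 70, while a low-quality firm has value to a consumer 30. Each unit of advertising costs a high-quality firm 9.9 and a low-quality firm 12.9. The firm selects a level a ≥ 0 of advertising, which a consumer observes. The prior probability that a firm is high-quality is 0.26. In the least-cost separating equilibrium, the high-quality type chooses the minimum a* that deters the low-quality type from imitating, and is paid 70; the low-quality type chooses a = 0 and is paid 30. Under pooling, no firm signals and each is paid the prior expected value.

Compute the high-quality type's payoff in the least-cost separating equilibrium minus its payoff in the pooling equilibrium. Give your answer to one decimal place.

-1.1

Least-cost separating signal: a* solves 30 = 70 − 12.9·a*, so a* = (70 − 30)/12.9 ≈ 3.1008.
High-quality type's separating payoff: 70 − 9.9 × a* = 70 − 9.9 × (70 − 30)/12.9 = 70 − 396/12.9 ≈ 39.302.
Pooling payoff: 0.26 × 70 + 0.74 × 30 = 40.4.
Difference: 39.302 − 40.4 = -1.098, i.e. -1.1 to one decimal place.
The high-quality type would prefer the pooling outcome.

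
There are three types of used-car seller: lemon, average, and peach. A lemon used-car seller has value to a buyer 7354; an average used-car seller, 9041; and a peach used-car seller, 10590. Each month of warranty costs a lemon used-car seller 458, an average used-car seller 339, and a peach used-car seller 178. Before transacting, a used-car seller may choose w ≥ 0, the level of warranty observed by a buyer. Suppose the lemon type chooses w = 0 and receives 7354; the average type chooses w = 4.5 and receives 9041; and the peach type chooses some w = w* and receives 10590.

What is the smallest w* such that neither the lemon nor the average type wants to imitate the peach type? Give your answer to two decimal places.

Average type (on-path payoff 9041 − 339×4.5 = 7515.5) won't mimic when 7515.5 ≥ 10590 − 339·w*, i.e. w* ≥ 9.07.
Lemon type (on-path payoff 7354) won't mimic when 7354 ≥ 10590 − 458·w*, i.e. w* ≥ 7.07.
Both must hold, so w* = max(7.07, 9.07) = 9.07. The average type's constraint binds.

9.07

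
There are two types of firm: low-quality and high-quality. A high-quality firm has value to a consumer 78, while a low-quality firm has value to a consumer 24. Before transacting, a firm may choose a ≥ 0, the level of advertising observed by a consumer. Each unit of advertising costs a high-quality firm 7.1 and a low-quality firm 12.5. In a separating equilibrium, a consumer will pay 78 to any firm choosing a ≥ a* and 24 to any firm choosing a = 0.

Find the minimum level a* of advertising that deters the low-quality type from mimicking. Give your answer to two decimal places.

A low-quality firm choosing a = 0 receives 24.
Imitating at a* instead would pay 78 at cost 12.5·a*, netting 78 − 12.5·a*.
Indifference: 24 = 78 − 12.5·a*, so a* = (78 − 24) / 12.5 = 4.32.
This is the low-quality type's binding incentive-compatibility constraint; any a ≥ 4.32 sustains separation on that side.

4.32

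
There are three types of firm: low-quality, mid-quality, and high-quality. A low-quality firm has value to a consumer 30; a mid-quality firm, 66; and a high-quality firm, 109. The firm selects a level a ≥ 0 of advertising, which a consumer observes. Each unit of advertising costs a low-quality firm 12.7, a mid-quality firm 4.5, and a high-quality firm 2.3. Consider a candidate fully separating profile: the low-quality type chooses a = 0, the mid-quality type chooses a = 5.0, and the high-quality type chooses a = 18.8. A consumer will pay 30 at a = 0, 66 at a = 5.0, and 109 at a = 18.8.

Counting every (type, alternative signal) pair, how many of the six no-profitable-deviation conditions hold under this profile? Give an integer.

Low-quality (own payoff 30): to a=5.0 gives 66 − 12.7×5.0 = 2.5 → no gain ✓; to a=18.8 gives 109 − 12.7×18.8 = -129.76 → no gain ✓.
High-quality (own payoff 109 − 2.3×18.8 = 65.76): to a=0 gives 30 → no gain ✓; to a=5.0 gives 66 − 2.3×5.0 = 54.5 → no gain ✓.
Mid-quality (own payoff 66 − 4.5×5.0 = 43.5): to a=0 gives 30 → no gain ✓; to a=18.8 gives 109 − 4.5×18.8 = 24.4 → no gain ✓.
6 of the 6 constraints hold; this profile is a separating equilibrium.

6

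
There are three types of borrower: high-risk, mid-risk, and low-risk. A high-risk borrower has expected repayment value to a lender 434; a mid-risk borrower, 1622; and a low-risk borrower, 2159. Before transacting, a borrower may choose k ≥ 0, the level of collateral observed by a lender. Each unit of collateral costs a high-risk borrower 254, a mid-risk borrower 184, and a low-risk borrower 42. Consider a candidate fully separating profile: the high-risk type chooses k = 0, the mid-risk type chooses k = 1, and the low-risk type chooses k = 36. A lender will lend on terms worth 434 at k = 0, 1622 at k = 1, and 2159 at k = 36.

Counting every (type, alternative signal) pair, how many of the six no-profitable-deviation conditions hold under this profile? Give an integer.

4

High-risk (own payoff 434): to k=1 gives 1622 − 254×1 = 1368 → profitable ✗; to k=36 gives 2159 − 254×36 = -6985 → no gain ✓.
Mid-risk (own payoff 1622 − 184×1 = 1438): to k=0 gives 434 → no gain ✓; to k=36 gives 2159 − 184×36 = -4465 → no gain ✓.
Low-risk (own payoff 2159 − 42×36 = 647): to k=0 gives 434 → no gain ✓; to k=1 gives 1622 − 42×1 = 1580 → profitable ✗.
4 of the 6 constraints hold; not an equilibrium.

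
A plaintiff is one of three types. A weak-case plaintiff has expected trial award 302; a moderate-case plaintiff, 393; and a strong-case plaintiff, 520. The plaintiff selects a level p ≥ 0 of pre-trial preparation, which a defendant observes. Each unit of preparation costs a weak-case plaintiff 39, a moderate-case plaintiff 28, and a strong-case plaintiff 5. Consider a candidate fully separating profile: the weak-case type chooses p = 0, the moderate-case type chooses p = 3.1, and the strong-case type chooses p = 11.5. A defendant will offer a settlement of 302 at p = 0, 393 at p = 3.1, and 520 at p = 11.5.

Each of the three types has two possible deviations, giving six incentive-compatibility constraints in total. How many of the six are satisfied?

6

Strong-case (own payoff 520 − 5×11.5 = 462.5): to p=0 gives 302 → no gain ✓; to p=3.1 gives 393 − 5×3.1 = 377.5 → no gain ✓.
Weak-case (own payoff 302): to p=3.1 gives 393 − 39×3.1 = 272.1 → no gain ✓; to p=11.5 gives 520 − 39×11.5 = 71.5 → no gain ✓.
Moderate-case (own payoff 393 − 28×3.1 = 306.2): to p=0 gives 302 → no gain ✓; to p=11.5 gives 520 − 28×11.5 = 198 → no gain ✓.
6 of the 6 constraints hold; this profile is a separating equilibrium.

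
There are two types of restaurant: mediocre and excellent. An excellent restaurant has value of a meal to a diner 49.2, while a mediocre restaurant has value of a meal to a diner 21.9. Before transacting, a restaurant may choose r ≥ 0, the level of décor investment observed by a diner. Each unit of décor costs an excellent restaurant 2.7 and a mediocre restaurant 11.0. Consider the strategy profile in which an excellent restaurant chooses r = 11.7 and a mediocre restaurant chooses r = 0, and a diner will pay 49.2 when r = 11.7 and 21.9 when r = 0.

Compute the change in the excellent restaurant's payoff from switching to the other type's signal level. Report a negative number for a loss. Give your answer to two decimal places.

4.29

Playing r = 11.7 the excellent restaurant receives 49.2 − 2.7 × 11.7 = 17.61.
Deviating to r = 0 yields 21.9 instead.
Gain from deviating: 21.9 − 17.61 = 4.29.
The gain is positive, so the excellent type's incentive-compatibility constraint is violated — this profile is not a separating equilibrium.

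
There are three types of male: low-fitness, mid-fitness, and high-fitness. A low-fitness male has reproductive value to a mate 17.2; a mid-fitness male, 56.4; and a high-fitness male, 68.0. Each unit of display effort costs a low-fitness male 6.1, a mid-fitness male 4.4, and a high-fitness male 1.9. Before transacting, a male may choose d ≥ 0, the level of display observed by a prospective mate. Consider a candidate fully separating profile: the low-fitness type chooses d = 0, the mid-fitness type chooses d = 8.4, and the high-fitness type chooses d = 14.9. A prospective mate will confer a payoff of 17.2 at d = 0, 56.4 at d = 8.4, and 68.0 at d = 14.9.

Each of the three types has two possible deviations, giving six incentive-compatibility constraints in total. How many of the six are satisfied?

Mid-fitness (own payoff 56.4 − 4.4×8.4 = 19.44): to d=0 gives 17.2 → no gain ✓; to d=14.9 gives 68.0 − 4.4×14.9 = 2.44 → no gain ✓.
Low-fitness (own payoff 17.2): to d=8.4 gives 56.4 − 6.1×8.4 = 5.16 → no gain ✓; to d=14.9 gives 68.0 − 6.1×14.9 = -22.89 → no gain ✓.
High-fitness (own payoff 68.0 − 1.9×14.9 = 39.69): to d=0 gives 17.2 → no gain ✓; to d=8.4 gives 56.4 − 1.9×8.4 = 40.44 → profitable ✗.
5 of the 6 constraints hold; not an equilibrium.

5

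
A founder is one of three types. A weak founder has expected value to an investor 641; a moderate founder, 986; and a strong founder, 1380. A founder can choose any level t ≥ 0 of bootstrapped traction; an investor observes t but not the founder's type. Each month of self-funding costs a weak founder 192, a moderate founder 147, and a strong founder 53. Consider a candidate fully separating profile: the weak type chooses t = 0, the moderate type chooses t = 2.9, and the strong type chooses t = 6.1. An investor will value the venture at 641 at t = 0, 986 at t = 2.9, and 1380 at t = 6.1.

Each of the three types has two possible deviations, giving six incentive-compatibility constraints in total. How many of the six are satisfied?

Moderate (own payoff 986 − 147×2.9 = 559.7): to t=0 gives 641 → profitable ✗; to t=6.1 gives 1380 − 147×6.1 = 483.3 → no gain ✓.
Weak (own payoff 641): to t=2.9 gives 986 − 192×2.9 = 429.2 → no gain ✓; to t=6.1 gives 1380 − 192×6.1 = 208.8 → no gain ✓.
Strong (own payoff 1380 − 53×6.1 = 1056.7): to t=0 gives 641 → no gain ✓; to t=2.9 gives 986 − 53×2.9 = 832.3 → no gain ✓.
5 of the 6 constraints hold; not an equilibrium.

5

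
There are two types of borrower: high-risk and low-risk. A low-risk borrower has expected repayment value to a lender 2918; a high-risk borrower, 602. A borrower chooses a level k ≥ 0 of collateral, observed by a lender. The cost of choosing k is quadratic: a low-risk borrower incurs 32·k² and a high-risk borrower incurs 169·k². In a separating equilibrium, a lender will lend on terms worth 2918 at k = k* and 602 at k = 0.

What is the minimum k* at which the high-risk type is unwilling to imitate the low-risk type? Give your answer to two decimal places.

The high-risk type at k = 0 receives 602; imitating at k* yields 2918 − 169·k*².
Indifference: 602 = 2918 − 169·k*², so k*² = (2918 − 602) / 169 ≈ 13.7041.
k* = √13.7041 ≈ 3.70.

3.70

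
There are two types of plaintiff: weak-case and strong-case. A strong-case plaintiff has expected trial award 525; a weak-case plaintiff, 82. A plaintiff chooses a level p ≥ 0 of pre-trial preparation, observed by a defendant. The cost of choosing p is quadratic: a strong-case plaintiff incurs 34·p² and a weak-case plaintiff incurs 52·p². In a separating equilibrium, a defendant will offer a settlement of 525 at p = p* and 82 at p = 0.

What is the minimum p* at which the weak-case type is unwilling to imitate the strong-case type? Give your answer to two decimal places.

The weak-case type at p = 0 receives 82; imitating at p* yields 525 − 52·p*².
Indifference: 82 = 525 − 52·p*², so p*² = (525 − 82) / 52 ≈ 8.5192.
p* = √8.5192 ≈ 2.92.

2.92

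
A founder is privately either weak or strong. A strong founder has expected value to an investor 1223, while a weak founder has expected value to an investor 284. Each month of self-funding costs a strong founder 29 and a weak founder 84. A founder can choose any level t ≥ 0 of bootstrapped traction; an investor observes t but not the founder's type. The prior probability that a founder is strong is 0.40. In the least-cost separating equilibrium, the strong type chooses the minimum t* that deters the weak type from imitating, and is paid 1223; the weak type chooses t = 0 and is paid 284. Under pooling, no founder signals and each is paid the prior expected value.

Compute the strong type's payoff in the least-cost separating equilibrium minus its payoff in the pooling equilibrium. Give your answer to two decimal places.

239.22

Least-cost separating signal: t* solves 284 = 1223 − 84·t*, so t* = (1223 − 284)/84 ≈ 11.1786.
Strong type's separating payoff: 1223 − 29 × t* = 1223 − 29 × (1223 − 284)/84 = 1223 − 27231/84 ≈ 898.8214.
Pooling payoff: 0.40 × 1223 + 0.60 × 284 = 659.6.
Difference: 898.8214 − 659.6 = 239.2214, i.e. 239.22 to two decimal places.
The strong type prefers to separate.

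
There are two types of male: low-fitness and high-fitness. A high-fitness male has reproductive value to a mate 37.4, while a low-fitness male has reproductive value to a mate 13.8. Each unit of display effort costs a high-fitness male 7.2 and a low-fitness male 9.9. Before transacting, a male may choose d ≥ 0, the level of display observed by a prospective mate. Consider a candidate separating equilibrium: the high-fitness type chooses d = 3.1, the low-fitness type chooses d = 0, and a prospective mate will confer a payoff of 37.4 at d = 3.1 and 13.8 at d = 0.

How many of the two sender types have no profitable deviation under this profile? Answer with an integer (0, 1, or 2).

2

Low-fitness type: stay at 0 → 13.8; mimic → 37.4 − 9.9 × 3.1 = 6.71. IC holds (13.8 ≥ 6.71).
High-fitness type: signal → 37.4 − 7.2 × 3.1 = 15.08; deviate to 0 → 13.8. IC holds (15.08 ≥ 13.8).
2 of 2 constraints hold, so this is a separating equilibrium.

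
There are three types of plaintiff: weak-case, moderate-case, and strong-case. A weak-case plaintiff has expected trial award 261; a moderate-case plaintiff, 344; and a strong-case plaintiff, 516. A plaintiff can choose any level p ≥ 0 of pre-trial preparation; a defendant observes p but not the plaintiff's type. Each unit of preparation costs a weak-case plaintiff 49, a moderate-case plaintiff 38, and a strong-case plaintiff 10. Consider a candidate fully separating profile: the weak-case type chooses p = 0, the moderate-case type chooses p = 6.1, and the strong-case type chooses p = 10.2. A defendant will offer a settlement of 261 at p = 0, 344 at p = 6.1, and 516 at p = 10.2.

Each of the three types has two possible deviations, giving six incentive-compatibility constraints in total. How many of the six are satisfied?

Strong-case (own payoff 516 − 10×10.2 = 414): to p=0 gives 261 → no gain ✓; to p=6.1 gives 344 − 10×6.1 = 283 → no gain ✓.
Weak-case (own payoff 261): to p=6.1 gives 344 − 49×6.1 = 45.1 → no gain ✓; to p=10.2 gives 516 − 49×10.2 = 16.2 → no gain ✓.
Moderate-case (own payoff 344 − 38×6.1 = 112.2): to p=0 gives 261 → profitable ✗; to p=10.2 gives 516 − 38×10.2 = 128.4 → profitable ✗.
4 of the 6 constraints hold; not an equilibrium.

4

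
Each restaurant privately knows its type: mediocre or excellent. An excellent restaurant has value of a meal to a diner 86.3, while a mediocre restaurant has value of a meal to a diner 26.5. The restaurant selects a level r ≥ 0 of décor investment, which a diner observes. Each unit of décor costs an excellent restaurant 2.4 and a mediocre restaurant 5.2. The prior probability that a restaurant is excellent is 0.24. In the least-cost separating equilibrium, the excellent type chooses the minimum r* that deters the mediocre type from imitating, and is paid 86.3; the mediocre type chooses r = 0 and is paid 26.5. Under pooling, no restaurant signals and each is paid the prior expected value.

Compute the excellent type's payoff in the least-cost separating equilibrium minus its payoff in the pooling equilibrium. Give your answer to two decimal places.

Least-cost separating signal: r* solves 26.5 = 86.3 − 5.2·r*, so r* = (86.3 − 26.5)/5.2 = 11.5.
Excellent type's separating payoff: 86.3 − 2.4 × r* = 86.3 − 2.4 × (86.3 − 26.5)/5.2 = 86.3 − 143.52/5.2 = 58.7.
Pooling payoff: 0.24 × 86.3 + 0.76 × 26.5 = 40.852.
Difference: 58.7 − 40.852 = 17.848, i.e. 17.85 to two decimal places.
The excellent type prefers to separate.

17.85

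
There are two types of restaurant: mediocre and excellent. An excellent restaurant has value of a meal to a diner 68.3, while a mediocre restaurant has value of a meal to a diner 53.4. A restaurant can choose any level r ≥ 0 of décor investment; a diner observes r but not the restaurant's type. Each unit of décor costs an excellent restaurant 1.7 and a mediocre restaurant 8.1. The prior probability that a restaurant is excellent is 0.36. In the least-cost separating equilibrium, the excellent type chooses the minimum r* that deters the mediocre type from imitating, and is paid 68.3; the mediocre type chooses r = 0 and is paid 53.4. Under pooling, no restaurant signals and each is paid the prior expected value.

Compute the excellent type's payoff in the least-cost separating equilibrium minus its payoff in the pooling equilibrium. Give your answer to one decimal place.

6.4

Least-cost separating signal: r* solves 53.4 = 68.3 − 8.1·r*, so r* = (68.3 − 53.4)/8.1 ≈ 1.8395.
Excellent type's separating payoff: 68.3 − 1.7 × r* = 68.3 − 1.7 × (68.3 − 53.4)/8.1 = 68.3 − 25.33/8.1 ≈ 65.173.
Pooling payoff: 0.36 × 68.3 + 0.64 × 53.4 = 58.764.
Difference: 65.173 − 58.764 = 6.409, i.e. 6.4 to one decimal place.
The excellent type prefers to separate.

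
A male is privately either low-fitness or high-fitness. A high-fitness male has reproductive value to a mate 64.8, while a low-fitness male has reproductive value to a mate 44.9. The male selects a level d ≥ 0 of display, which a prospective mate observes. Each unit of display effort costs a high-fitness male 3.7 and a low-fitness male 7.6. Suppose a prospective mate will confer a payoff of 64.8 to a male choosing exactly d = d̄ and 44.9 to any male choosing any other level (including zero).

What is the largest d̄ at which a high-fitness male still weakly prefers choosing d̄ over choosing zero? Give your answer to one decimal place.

5.4

Choosing d̄ yields the high-fitness type 64.8 − 3.7·d̄; choosing zero yields 44.9.
The high-fitness type is indifferent at 64.8 − 3.7·d̄ = 44.9, i.e. d̄ = (64.8 − 44.9) / 3.7 ≈ 5.4.
For any d̄ above 5.4 the high-fitness type would rather pool at zero, so separation collapses.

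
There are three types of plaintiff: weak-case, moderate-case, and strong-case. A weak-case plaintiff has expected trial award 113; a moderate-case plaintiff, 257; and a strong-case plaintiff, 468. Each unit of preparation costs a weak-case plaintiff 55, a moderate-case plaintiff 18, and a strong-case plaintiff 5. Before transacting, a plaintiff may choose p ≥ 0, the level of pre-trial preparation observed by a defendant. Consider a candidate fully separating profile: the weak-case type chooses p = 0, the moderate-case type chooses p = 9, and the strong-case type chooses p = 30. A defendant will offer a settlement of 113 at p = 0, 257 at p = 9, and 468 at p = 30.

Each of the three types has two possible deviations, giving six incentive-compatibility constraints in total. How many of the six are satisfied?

5

Strong-case (own payoff 468 − 5×30 = 318): to p=0 gives 113 → no gain ✓; to p=9 gives 257 − 5×9 = 212 → no gain ✓.
Moderate-case (own payoff 257 − 18×9 = 95): to p=0 gives 113 → profitable ✗; to p=30 gives 468 − 18×30 = -72 → no gain ✓.
Weak-case (own payoff 113): to p=9 gives 257 − 55×9 = -238 → no gain ✓; to p=30 gives 468 − 55×30 = -1182 → no gain ✓.
5 of the 6 constraints hold; not an equilibrium.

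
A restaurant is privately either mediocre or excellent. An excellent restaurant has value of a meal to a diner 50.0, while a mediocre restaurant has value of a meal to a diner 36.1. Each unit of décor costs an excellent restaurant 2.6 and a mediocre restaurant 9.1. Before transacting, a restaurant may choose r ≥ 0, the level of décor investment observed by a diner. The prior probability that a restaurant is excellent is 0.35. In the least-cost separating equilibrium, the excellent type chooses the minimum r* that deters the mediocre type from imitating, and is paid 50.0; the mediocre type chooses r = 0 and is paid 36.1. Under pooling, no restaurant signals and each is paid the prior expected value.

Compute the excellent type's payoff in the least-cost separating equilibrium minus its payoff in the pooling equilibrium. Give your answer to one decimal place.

Least-cost separating signal: r* solves 36.1 = 50.0 − 9.1·r*, so r* = (50.0 − 36.1)/9.1 ≈ 1.5275.
Excellent type's separating payoff: 50.0 − 2.6 × r* = 50.0 − 2.6 × (50.0 − 36.1)/9.1 = 50.0 − 36.14/9.1 ≈ 46.029.
Pooling payoff: 0.35 × 50.0 + 0.65 × 36.1 = 40.965.
Difference: 46.029 − 40.965 = 5.064, i.e. 5.1 to one decimal place.
The excellent type prefers to separate.

5.1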